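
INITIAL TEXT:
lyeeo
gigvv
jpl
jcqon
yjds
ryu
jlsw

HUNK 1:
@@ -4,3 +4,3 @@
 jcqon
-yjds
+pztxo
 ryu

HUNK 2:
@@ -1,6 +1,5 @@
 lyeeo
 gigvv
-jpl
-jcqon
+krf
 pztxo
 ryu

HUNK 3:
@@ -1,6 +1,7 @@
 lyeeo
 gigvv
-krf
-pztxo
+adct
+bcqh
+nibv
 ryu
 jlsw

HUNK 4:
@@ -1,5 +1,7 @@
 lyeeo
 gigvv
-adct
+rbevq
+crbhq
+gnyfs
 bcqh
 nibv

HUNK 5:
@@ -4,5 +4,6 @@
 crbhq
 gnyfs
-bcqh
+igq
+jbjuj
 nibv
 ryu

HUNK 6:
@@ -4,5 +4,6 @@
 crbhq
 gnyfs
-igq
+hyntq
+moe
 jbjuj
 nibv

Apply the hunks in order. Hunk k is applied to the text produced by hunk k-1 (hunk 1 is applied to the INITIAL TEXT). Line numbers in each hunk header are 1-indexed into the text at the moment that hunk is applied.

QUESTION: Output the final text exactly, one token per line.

Hunk 1: at line 4 remove [yjds] add [pztxo] -> 7 lines: lyeeo gigvv jpl jcqon pztxo ryu jlsw
Hunk 2: at line 1 remove [jpl,jcqon] add [krf] -> 6 lines: lyeeo gigvv krf pztxo ryu jlsw
Hunk 3: at line 1 remove [krf,pztxo] add [adct,bcqh,nibv] -> 7 lines: lyeeo gigvv adct bcqh nibv ryu jlsw
Hunk 4: at line 1 remove [adct] add [rbevq,crbhq,gnyfs] -> 9 lines: lyeeo gigvv rbevq crbhq gnyfs bcqh nibv ryu jlsw
Hunk 5: at line 4 remove [bcqh] add [igq,jbjuj] -> 10 lines: lyeeo gigvv rbevq crbhq gnyfs igq jbjuj nibv ryu jlsw
Hunk 6: at line 4 remove [igq] add [hyntq,moe] -> 11 lines: lyeeo gigvv rbevq crbhq gnyfs hyntq moe jbjuj nibv ryu jlsw

Answer: lyeeo
gigvv
rbevq
crbhq
gnyfs
hyntq
moe
jbjuj
nibv
ryu
jlsw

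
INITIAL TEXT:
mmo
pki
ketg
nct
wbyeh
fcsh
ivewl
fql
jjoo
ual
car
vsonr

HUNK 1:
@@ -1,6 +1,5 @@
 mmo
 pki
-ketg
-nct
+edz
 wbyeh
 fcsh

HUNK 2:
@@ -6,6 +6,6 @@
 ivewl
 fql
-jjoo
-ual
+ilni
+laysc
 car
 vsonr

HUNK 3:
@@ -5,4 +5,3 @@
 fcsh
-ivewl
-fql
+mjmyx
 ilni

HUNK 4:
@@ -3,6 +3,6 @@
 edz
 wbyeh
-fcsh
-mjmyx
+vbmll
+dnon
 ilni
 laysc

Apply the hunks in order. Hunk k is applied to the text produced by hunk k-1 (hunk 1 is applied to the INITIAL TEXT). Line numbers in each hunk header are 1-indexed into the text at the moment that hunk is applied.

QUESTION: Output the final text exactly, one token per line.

Answer: mmo
pki
edz
wbyeh
vbmll
dnon
ilni
laysc
car
vsonr

Derivation:
Hunk 1: at line 1 remove [ketg,nct] add [edz] -> 11 lines: mmo pki edz wbyeh fcsh ivewl fql jjoo ual car vsonr
Hunk 2: at line 6 remove [jjoo,ual] add [ilni,laysc] -> 11 lines: mmo pki edz wbyeh fcsh ivewl fql ilni laysc car vsonr
Hunk 3: at line 5 remove [ivewl,fql] add [mjmyx] -> 10 lines: mmo pki edz wbyeh fcsh mjmyx ilni laysc car vsonr
Hunk 4: at line 3 remove [fcsh,mjmyx] add [vbmll,dnon] -> 10 lines: mmo pki edz wbyeh vbmll dnon ilni laysc car vsonr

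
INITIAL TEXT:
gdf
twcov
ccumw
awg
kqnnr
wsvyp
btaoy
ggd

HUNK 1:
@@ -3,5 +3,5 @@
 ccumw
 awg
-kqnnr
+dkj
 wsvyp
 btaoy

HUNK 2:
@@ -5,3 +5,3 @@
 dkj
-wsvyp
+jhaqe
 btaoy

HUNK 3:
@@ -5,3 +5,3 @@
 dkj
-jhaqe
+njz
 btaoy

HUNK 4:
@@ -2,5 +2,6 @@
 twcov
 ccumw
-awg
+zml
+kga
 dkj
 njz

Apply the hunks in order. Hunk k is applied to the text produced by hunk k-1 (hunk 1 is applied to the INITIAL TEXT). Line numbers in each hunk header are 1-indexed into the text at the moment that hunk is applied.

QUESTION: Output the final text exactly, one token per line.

Hunk 1: at line 3 remove [kqnnr] add [dkj] -> 8 lines: gdf twcov ccumw awg dkj wsvyp btaoy ggd
Hunk 2: at line 5 remove [wsvyp] add [jhaqe] -> 8 lines: gdf twcov ccumw awg dkj jhaqe btaoy ggd
Hunk 3: at line 5 remove [jhaqe] add [njz] -> 8 lines: gdf twcov ccumw awg dkj njz btaoy ggd
Hunk 4: at line 2 remove [awg] add [zml,kga] -> 9 lines: gdf twcov ccumw zml kga dkj njz btaoy ggd

Answer: gdf
twcov
ccumw
zml
kga
dkj
njz
btaoy
ggd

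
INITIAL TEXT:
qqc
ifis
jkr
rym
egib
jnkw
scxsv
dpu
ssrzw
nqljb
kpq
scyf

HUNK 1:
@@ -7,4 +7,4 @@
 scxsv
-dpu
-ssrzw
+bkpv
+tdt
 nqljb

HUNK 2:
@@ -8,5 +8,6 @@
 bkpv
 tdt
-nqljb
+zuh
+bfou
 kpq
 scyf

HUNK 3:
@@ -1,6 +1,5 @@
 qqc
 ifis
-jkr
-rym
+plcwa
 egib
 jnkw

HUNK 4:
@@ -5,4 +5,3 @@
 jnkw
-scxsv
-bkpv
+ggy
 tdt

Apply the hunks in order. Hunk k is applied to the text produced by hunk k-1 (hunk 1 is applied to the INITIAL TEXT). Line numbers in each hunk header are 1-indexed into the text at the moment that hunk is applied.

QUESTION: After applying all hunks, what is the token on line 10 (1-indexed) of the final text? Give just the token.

Answer: kpq

Derivation:
Hunk 1: at line 7 remove [dpu,ssrzw] add [bkpv,tdt] -> 12 lines: qqc ifis jkr rym egib jnkw scxsv bkpv tdt nqljb kpq scyf
Hunk 2: at line 8 remove [nqljb] add [zuh,bfou] -> 13 lines: qqc ifis jkr rym egib jnkw scxsv bkpv tdt zuh bfou kpq scyf
Hunk 3: at line 1 remove [jkr,rym] add [plcwa] -> 12 lines: qqc ifis plcwa egib jnkw scxsv bkpv tdt zuh bfou kpq scyf
Hunk 4: at line 5 remove [scxsv,bkpv] add [ggy] -> 11 lines: qqc ifis plcwa egib jnkw ggy tdt zuh bfou kpq scyf
Final line 10: kpq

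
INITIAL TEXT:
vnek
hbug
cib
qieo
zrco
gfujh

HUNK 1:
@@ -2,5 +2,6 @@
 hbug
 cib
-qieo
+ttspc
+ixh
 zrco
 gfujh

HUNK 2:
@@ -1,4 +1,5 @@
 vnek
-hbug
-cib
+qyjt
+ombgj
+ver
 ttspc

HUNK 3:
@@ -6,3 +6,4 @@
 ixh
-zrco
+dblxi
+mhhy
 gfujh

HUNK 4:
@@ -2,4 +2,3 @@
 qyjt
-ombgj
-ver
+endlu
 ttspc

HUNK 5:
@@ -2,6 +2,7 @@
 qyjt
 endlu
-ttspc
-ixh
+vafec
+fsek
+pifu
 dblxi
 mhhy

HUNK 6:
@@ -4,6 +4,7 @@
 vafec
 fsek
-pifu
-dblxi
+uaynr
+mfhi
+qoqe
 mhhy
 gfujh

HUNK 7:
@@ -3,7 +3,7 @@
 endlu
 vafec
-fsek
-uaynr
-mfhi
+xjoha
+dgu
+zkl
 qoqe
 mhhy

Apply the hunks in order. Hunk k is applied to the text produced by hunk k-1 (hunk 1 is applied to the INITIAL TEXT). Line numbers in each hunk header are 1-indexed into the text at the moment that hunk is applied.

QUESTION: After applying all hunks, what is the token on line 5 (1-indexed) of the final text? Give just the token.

Hunk 1: at line 2 remove [qieo] add [ttspc,ixh] -> 7 lines: vnek hbug cib ttspc ixh zrco gfujh
Hunk 2: at line 1 remove [hbug,cib] add [qyjt,ombgj,ver] -> 8 lines: vnek qyjt ombgj ver ttspc ixh zrco gfujh
Hunk 3: at line 6 remove [zrco] add [dblxi,mhhy] -> 9 lines: vnek qyjt ombgj ver ttspc ixh dblxi mhhy gfujh
Hunk 4: at line 2 remove [ombgj,ver] add [endlu] -> 8 lines: vnek qyjt endlu ttspc ixh dblxi mhhy gfujh
Hunk 5: at line 2 remove [ttspc,ixh] add [vafec,fsek,pifu] -> 9 lines: vnek qyjt endlu vafec fsek pifu dblxi mhhy gfujh
Hunk 6: at line 4 remove [pifu,dblxi] add [uaynr,mfhi,qoqe] -> 10 lines: vnek qyjt endlu vafec fsek uaynr mfhi qoqe mhhy gfujh
Hunk 7: at line 3 remove [fsek,uaynr,mfhi] add [xjoha,dgu,zkl] -> 10 lines: vnek qyjt endlu vafec xjoha dgu zkl qoqe mhhy gfujh
Final line 5: xjoha

Answer: xjoha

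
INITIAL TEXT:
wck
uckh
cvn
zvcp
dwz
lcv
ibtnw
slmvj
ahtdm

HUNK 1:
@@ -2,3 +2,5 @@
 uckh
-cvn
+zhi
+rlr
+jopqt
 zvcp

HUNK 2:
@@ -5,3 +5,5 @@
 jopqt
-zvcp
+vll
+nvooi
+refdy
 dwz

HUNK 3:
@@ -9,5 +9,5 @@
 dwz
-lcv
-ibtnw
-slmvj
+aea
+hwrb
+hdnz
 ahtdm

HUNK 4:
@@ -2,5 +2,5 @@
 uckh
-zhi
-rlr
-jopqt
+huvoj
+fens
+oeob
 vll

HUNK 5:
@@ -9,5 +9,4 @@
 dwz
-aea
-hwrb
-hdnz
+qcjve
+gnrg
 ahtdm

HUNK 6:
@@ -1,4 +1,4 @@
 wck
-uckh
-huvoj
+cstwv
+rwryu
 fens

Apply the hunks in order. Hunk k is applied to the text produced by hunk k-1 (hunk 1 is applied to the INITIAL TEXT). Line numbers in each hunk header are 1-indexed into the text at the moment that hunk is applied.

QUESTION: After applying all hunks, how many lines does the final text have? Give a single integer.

Answer: 12

Derivation:
Hunk 1: at line 2 remove [cvn] add [zhi,rlr,jopqt] -> 11 lines: wck uckh zhi rlr jopqt zvcp dwz lcv ibtnw slmvj ahtdm
Hunk 2: at line 5 remove [zvcp] add [vll,nvooi,refdy] -> 13 lines: wck uckh zhi rlr jopqt vll nvooi refdy dwz lcv ibtnw slmvj ahtdm
Hunk 3: at line 9 remove [lcv,ibtnw,slmvj] add [aea,hwrb,hdnz] -> 13 lines: wck uckh zhi rlr jopqt vll nvooi refdy dwz aea hwrb hdnz ahtdm
Hunk 4: at line 2 remove [zhi,rlr,jopqt] add [huvoj,fens,oeob] -> 13 lines: wck uckh huvoj fens oeob vll nvooi refdy dwz aea hwrb hdnz ahtdm
Hunk 5: at line 9 remove [aea,hwrb,hdnz] add [qcjve,gnrg] -> 12 lines: wck uckh huvoj fens oeob vll nvooi refdy dwz qcjve gnrg ahtdm
Hunk 6: at line 1 remove [uckh,huvoj] add [cstwv,rwryu] -> 12 lines: wck cstwv rwryu fens oeob vll nvooi refdy dwz qcjve gnrg ahtdm
Final line count: 12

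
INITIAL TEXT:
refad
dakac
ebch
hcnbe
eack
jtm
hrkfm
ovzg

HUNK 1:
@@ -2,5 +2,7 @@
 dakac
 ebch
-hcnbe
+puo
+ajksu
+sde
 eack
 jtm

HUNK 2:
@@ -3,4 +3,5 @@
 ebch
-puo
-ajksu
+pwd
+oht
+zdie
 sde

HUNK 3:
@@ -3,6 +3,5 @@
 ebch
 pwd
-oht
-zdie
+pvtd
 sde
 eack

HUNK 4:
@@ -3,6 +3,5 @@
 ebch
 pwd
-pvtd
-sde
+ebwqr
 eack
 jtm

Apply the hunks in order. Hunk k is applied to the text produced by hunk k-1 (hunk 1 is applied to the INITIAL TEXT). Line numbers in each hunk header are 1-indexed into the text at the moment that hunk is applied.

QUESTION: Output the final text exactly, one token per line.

Hunk 1: at line 2 remove [hcnbe] add [puo,ajksu,sde] -> 10 lines: refad dakac ebch puo ajksu sde eack jtm hrkfm ovzg
Hunk 2: at line 3 remove [puo,ajksu] add [pwd,oht,zdie] -> 11 lines: refad dakac ebch pwd oht zdie sde eack jtm hrkfm ovzg
Hunk 3: at line 3 remove [oht,zdie] add [pvtd] -> 10 lines: refad dakac ebch pwd pvtd sde eack jtm hrkfm ovzg
Hunk 4: at line 3 remove [pvtd,sde] add [ebwqr] -> 9 lines: refad dakac ebch pwd ebwqr eack jtm hrkfm ovzg

Answer: refad
dakac
ebch
pwd
ebwqr
eack
jtm
hrkfm
ovzg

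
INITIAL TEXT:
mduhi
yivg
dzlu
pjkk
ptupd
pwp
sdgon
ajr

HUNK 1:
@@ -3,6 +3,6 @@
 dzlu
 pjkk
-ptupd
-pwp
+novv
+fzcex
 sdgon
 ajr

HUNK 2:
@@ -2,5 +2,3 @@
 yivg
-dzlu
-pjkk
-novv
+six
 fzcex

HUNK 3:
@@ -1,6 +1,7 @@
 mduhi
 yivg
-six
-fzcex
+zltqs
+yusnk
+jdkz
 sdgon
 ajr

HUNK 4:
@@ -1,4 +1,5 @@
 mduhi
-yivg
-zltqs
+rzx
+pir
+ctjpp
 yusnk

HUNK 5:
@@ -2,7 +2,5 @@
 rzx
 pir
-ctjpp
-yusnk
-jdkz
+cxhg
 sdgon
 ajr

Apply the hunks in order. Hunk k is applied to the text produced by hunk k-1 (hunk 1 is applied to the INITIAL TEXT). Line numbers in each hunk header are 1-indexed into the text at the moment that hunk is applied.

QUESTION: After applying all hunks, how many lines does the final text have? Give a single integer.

Hunk 1: at line 3 remove [ptupd,pwp] add [novv,fzcex] -> 8 lines: mduhi yivg dzlu pjkk novv fzcex sdgon ajr
Hunk 2: at line 2 remove [dzlu,pjkk,novv] add [six] -> 6 lines: mduhi yivg six fzcex sdgon ajr
Hunk 3: at line 1 remove [six,fzcex] add [zltqs,yusnk,jdkz] -> 7 lines: mduhi yivg zltqs yusnk jdkz sdgon ajr
Hunk 4: at line 1 remove [yivg,zltqs] add [rzx,pir,ctjpp] -> 8 lines: mduhi rzx pir ctjpp yusnk jdkz sdgon ajr
Hunk 5: at line 2 remove [ctjpp,yusnk,jdkz] add [cxhg] -> 6 lines: mduhi rzx pir cxhg sdgon ajr
Final line count: 6

Answer: 6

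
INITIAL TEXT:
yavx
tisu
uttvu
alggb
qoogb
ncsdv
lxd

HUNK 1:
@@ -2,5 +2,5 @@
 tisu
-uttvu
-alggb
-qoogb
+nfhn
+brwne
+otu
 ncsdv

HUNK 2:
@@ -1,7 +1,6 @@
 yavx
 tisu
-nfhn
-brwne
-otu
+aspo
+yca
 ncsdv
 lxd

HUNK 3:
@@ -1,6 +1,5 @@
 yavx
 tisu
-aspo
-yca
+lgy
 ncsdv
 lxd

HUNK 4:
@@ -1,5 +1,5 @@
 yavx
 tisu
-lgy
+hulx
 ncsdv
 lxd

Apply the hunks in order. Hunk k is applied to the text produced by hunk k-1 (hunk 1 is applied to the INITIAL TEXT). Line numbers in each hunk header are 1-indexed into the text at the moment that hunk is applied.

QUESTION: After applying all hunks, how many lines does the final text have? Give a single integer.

Hunk 1: at line 2 remove [uttvu,alggb,qoogb] add [nfhn,brwne,otu] -> 7 lines: yavx tisu nfhn brwne otu ncsdv lxd
Hunk 2: at line 1 remove [nfhn,brwne,otu] add [aspo,yca] -> 6 lines: yavx tisu aspo yca ncsdv lxd
Hunk 3: at line 1 remove [aspo,yca] add [lgy] -> 5 lines: yavx tisu lgy ncsdv lxd
Hunk 4: at line 1 remove [lgy] add [hulx] -> 5 lines: yavx tisu hulx ncsdv lxd
Final line count: 5

Answer: 5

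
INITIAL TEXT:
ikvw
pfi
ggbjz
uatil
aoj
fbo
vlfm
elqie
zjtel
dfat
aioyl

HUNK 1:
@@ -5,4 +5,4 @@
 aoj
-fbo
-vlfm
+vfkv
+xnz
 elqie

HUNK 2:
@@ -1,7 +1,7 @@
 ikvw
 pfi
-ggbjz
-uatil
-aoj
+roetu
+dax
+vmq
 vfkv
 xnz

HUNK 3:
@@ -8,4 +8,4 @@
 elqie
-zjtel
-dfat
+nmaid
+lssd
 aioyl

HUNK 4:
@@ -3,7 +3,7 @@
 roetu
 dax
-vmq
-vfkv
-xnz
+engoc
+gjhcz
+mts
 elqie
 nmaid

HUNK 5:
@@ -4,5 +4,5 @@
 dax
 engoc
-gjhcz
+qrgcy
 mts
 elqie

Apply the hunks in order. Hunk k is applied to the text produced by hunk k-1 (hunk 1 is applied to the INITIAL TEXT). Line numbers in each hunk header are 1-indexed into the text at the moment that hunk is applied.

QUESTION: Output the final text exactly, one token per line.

Hunk 1: at line 5 remove [fbo,vlfm] add [vfkv,xnz] -> 11 lines: ikvw pfi ggbjz uatil aoj vfkv xnz elqie zjtel dfat aioyl
Hunk 2: at line 1 remove [ggbjz,uatil,aoj] add [roetu,dax,vmq] -> 11 lines: ikvw pfi roetu dax vmq vfkv xnz elqie zjtel dfat aioyl
Hunk 3: at line 8 remove [zjtel,dfat] add [nmaid,lssd] -> 11 lines: ikvw pfi roetu dax vmq vfkv xnz elqie nmaid lssd aioyl
Hunk 4: at line 3 remove [vmq,vfkv,xnz] add [engoc,gjhcz,mts] -> 11 lines: ikvw pfi roetu dax engoc gjhcz mts elqie nmaid lssd aioyl
Hunk 5: at line 4 remove [gjhcz] add [qrgcy] -> 11 lines: ikvw pfi roetu dax engoc qrgcy mts elqie nmaid lssd aioyl

Answer: ikvw
pfi
roetu
dax
engoc
qrgcy
mts
elqie
nmaid
lssd
aioyl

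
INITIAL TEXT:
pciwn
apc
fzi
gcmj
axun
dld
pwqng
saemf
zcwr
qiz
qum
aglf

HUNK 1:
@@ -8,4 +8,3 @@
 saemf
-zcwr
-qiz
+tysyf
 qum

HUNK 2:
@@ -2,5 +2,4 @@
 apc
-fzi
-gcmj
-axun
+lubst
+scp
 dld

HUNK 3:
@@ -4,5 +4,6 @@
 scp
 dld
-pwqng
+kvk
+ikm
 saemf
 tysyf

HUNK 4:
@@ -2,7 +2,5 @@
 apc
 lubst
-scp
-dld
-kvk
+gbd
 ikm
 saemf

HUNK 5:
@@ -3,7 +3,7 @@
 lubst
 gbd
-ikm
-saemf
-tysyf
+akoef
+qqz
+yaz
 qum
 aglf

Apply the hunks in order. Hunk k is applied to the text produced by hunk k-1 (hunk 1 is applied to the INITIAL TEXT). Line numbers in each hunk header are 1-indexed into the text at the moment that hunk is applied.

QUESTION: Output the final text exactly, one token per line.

Hunk 1: at line 8 remove [zcwr,qiz] add [tysyf] -> 11 lines: pciwn apc fzi gcmj axun dld pwqng saemf tysyf qum aglf
Hunk 2: at line 2 remove [fzi,gcmj,axun] add [lubst,scp] -> 10 lines: pciwn apc lubst scp dld pwqng saemf tysyf qum aglf
Hunk 3: at line 4 remove [pwqng] add [kvk,ikm] -> 11 lines: pciwn apc lubst scp dld kvk ikm saemf tysyf qum aglf
Hunk 4: at line 2 remove [scp,dld,kvk] add [gbd] -> 9 lines: pciwn apc lubst gbd ikm saemf tysyf qum aglf
Hunk 5: at line 3 remove [ikm,saemf,tysyf] add [akoef,qqz,yaz] -> 9 lines: pciwn apc lubst gbd akoef qqz yaz qum aglf

Answer: pciwn
apc
lubst
gbd
akoef
qqz
yaz
qum
aglf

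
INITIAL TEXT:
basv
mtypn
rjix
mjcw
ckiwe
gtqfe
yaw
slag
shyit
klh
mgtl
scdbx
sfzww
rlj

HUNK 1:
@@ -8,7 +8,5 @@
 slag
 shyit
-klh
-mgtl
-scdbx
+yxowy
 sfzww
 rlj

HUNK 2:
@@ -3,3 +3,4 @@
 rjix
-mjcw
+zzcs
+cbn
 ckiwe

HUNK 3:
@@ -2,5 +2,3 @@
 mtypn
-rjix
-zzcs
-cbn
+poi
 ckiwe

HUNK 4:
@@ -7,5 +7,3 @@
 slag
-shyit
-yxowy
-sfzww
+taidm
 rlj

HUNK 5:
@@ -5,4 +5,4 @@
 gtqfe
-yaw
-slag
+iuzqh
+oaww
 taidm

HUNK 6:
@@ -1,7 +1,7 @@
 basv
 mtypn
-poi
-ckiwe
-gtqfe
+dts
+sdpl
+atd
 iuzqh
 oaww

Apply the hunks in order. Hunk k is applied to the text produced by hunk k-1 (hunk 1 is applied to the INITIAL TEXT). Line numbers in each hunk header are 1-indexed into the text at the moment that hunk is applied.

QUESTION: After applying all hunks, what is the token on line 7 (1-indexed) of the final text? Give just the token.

Hunk 1: at line 8 remove [klh,mgtl,scdbx] add [yxowy] -> 12 lines: basv mtypn rjix mjcw ckiwe gtqfe yaw slag shyit yxowy sfzww rlj
Hunk 2: at line 3 remove [mjcw] add [zzcs,cbn] -> 13 lines: basv mtypn rjix zzcs cbn ckiwe gtqfe yaw slag shyit yxowy sfzww rlj
Hunk 3: at line 2 remove [rjix,zzcs,cbn] add [poi] -> 11 lines: basv mtypn poi ckiwe gtqfe yaw slag shyit yxowy sfzww rlj
Hunk 4: at line 7 remove [shyit,yxowy,sfzww] add [taidm] -> 9 lines: basv mtypn poi ckiwe gtqfe yaw slag taidm rlj
Hunk 5: at line 5 remove [yaw,slag] add [iuzqh,oaww] -> 9 lines: basv mtypn poi ckiwe gtqfe iuzqh oaww taidm rlj
Hunk 6: at line 1 remove [poi,ckiwe,gtqfe] add [dts,sdpl,atd] -> 9 lines: basv mtypn dts sdpl atd iuzqh oaww taidm rlj
Final line 7: oaww

Answer: oaww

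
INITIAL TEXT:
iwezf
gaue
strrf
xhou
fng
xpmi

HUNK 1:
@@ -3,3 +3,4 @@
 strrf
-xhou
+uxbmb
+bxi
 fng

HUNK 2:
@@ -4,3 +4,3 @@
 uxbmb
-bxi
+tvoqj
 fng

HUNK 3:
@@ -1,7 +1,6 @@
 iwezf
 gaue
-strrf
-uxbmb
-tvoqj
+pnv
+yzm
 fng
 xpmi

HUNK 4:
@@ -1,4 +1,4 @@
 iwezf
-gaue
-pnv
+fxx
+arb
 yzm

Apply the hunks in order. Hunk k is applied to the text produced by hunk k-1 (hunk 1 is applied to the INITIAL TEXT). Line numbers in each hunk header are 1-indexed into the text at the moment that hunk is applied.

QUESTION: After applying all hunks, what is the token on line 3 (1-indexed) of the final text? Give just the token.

Hunk 1: at line 3 remove [xhou] add [uxbmb,bxi] -> 7 lines: iwezf gaue strrf uxbmb bxi fng xpmi
Hunk 2: at line 4 remove [bxi] add [tvoqj] -> 7 lines: iwezf gaue strrf uxbmb tvoqj fng xpmi
Hunk 3: at line 1 remove [strrf,uxbmb,tvoqj] add [pnv,yzm] -> 6 lines: iwezf gaue pnv yzm fng xpmi
Hunk 4: at line 1 remove [gaue,pnv] add [fxx,arb] -> 6 lines: iwezf fxx arb yzm fng xpmi
Final line 3: arb

Answer: arb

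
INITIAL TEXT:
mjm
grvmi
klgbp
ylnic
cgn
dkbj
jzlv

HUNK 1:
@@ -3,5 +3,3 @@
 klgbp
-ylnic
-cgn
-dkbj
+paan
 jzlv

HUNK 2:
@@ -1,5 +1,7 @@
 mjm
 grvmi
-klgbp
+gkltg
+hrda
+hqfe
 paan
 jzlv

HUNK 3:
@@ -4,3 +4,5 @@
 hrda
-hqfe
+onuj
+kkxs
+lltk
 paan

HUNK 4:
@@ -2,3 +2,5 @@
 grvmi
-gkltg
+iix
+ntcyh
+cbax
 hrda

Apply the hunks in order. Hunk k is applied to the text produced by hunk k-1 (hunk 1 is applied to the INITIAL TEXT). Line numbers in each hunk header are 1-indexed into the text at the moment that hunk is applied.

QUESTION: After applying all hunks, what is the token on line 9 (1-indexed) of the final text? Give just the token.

Answer: lltk

Derivation:
Hunk 1: at line 3 remove [ylnic,cgn,dkbj] add [paan] -> 5 lines: mjm grvmi klgbp paan jzlv
Hunk 2: at line 1 remove [klgbp] add [gkltg,hrda,hqfe] -> 7 lines: mjm grvmi gkltg hrda hqfe paan jzlv
Hunk 3: at line 4 remove [hqfe] add [onuj,kkxs,lltk] -> 9 lines: mjm grvmi gkltg hrda onuj kkxs lltk paan jzlv
Hunk 4: at line 2 remove [gkltg] add [iix,ntcyh,cbax] -> 11 lines: mjm grvmi iix ntcyh cbax hrda onuj kkxs lltk paan jzlv
Final line 9: lltk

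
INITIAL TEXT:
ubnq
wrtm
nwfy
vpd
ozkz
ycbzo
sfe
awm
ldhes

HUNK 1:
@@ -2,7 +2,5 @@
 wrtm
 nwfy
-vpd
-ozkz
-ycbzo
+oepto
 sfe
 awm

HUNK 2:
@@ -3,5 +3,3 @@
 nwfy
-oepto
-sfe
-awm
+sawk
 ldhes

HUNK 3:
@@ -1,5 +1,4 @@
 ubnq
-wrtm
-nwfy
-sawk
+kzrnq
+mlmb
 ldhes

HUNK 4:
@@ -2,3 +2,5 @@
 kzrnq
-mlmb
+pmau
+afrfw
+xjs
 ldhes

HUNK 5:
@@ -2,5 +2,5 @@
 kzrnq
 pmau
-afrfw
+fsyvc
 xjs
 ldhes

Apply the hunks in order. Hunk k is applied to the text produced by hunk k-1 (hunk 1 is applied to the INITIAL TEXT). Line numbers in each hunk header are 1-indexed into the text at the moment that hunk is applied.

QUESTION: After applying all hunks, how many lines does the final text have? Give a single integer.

Answer: 6

Derivation:
Hunk 1: at line 2 remove [vpd,ozkz,ycbzo] add [oepto] -> 7 lines: ubnq wrtm nwfy oepto sfe awm ldhes
Hunk 2: at line 3 remove [oepto,sfe,awm] add [sawk] -> 5 lines: ubnq wrtm nwfy sawk ldhes
Hunk 3: at line 1 remove [wrtm,nwfy,sawk] add [kzrnq,mlmb] -> 4 lines: ubnq kzrnq mlmb ldhes
Hunk 4: at line 2 remove [mlmb] add [pmau,afrfw,xjs] -> 6 lines: ubnq kzrnq pmau afrfw xjs ldhes
Hunk 5: at line 2 remove [afrfw] add [fsyvc] -> 6 lines: ubnq kzrnq pmau fsyvc xjs ldhes
Final line count: 6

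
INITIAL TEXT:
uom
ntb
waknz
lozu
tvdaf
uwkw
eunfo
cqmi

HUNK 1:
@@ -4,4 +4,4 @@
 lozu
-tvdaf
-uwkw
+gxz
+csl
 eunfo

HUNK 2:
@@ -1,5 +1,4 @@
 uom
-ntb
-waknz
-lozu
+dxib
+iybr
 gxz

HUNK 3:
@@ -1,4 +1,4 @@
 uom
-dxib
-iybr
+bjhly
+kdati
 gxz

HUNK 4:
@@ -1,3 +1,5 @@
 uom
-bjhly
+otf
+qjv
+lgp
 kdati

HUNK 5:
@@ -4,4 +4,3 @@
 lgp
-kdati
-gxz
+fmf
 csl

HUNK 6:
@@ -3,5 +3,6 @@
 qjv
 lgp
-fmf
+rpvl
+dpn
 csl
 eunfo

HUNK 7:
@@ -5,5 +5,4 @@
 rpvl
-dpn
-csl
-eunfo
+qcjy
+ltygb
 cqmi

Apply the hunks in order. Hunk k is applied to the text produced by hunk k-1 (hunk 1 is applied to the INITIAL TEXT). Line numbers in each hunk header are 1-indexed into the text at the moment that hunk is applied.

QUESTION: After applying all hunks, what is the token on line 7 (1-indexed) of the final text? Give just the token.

Answer: ltygb

Derivation:
Hunk 1: at line 4 remove [tvdaf,uwkw] add [gxz,csl] -> 8 lines: uom ntb waknz lozu gxz csl eunfo cqmi
Hunk 2: at line 1 remove [ntb,waknz,lozu] add [dxib,iybr] -> 7 lines: uom dxib iybr gxz csl eunfo cqmi
Hunk 3: at line 1 remove [dxib,iybr] add [bjhly,kdati] -> 7 lines: uom bjhly kdati gxz csl eunfo cqmi
Hunk 4: at line 1 remove [bjhly] add [otf,qjv,lgp] -> 9 lines: uom otf qjv lgp kdati gxz csl eunfo cqmi
Hunk 5: at line 4 remove [kdati,gxz] add [fmf] -> 8 lines: uom otf qjv lgp fmf csl eunfo cqmi
Hunk 6: at line 3 remove [fmf] add [rpvl,dpn] -> 9 lines: uom otf qjv lgp rpvl dpn csl eunfo cqmi
Hunk 7: at line 5 remove [dpn,csl,eunfo] add [qcjy,ltygb] -> 8 lines: uom otf qjv lgp rpvl qcjy ltygb cqmi
Final line 7: ltygb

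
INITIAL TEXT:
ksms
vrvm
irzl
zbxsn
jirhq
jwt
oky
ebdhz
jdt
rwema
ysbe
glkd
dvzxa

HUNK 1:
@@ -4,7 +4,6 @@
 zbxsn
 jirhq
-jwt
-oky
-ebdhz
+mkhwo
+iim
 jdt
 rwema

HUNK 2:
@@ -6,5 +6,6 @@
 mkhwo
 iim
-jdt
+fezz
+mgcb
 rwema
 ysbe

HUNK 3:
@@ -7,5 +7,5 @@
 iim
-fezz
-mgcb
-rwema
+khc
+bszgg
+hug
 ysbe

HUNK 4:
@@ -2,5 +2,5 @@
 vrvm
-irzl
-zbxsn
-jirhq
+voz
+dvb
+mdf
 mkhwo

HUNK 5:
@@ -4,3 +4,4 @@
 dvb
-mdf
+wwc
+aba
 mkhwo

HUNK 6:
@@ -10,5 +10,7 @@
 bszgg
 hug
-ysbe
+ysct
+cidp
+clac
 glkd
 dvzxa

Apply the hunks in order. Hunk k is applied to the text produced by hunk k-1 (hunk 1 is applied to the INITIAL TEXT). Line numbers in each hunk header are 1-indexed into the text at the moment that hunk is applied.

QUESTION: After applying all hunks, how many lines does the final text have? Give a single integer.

Answer: 16

Derivation:
Hunk 1: at line 4 remove [jwt,oky,ebdhz] add [mkhwo,iim] -> 12 lines: ksms vrvm irzl zbxsn jirhq mkhwo iim jdt rwema ysbe glkd dvzxa
Hunk 2: at line 6 remove [jdt] add [fezz,mgcb] -> 13 lines: ksms vrvm irzl zbxsn jirhq mkhwo iim fezz mgcb rwema ysbe glkd dvzxa
Hunk 3: at line 7 remove [fezz,mgcb,rwema] add [khc,bszgg,hug] -> 13 lines: ksms vrvm irzl zbxsn jirhq mkhwo iim khc bszgg hug ysbe glkd dvzxa
Hunk 4: at line 2 remove [irzl,zbxsn,jirhq] add [voz,dvb,mdf] -> 13 lines: ksms vrvm voz dvb mdf mkhwo iim khc bszgg hug ysbe glkd dvzxa
Hunk 5: at line 4 remove [mdf] add [wwc,aba] -> 14 lines: ksms vrvm voz dvb wwc aba mkhwo iim khc bszgg hug ysbe glkd dvzxa
Hunk 6: at line 10 remove [ysbe] add [ysct,cidp,clac] -> 16 lines: ksms vrvm voz dvb wwc aba mkhwo iim khc bszgg hug ysct cidp clac glkd dvzxa
Final line count: 16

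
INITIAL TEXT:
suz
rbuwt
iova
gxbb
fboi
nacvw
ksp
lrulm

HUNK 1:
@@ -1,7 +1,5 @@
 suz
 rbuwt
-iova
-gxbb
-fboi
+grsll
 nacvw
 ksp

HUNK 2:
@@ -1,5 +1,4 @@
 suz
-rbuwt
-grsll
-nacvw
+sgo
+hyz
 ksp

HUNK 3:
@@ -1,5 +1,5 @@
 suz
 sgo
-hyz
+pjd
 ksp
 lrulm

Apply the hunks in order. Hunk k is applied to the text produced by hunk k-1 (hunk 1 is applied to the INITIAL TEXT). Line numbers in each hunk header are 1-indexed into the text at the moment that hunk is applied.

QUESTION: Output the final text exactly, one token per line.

Hunk 1: at line 1 remove [iova,gxbb,fboi] add [grsll] -> 6 lines: suz rbuwt grsll nacvw ksp lrulm
Hunk 2: at line 1 remove [rbuwt,grsll,nacvw] add [sgo,hyz] -> 5 lines: suz sgo hyz ksp lrulm
Hunk 3: at line 1 remove [hyz] add [pjd] -> 5 lines: suz sgo pjd ksp lrulm

Answer: suz
sgo
pjd
ksp
lrulm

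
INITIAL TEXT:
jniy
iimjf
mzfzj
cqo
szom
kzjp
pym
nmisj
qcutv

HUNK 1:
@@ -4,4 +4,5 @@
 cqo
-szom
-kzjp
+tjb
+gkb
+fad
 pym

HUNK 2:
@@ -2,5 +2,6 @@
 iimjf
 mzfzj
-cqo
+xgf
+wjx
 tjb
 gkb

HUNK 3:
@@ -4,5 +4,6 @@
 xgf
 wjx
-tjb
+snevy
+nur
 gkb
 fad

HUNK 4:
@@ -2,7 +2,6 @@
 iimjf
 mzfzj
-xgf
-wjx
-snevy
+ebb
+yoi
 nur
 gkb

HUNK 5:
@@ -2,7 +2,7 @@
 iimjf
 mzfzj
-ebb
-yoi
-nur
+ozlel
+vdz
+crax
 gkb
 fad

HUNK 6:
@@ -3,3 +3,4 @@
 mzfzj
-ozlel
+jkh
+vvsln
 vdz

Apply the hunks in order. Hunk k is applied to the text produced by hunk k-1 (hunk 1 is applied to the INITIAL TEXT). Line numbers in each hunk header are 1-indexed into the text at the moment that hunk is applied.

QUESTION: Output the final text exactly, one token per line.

Answer: jniy
iimjf
mzfzj
jkh
vvsln
vdz
crax
gkb
fad
pym
nmisj
qcutv

Derivation:
Hunk 1: at line 4 remove [szom,kzjp] add [tjb,gkb,fad] -> 10 lines: jniy iimjf mzfzj cqo tjb gkb fad pym nmisj qcutv
Hunk 2: at line 2 remove [cqo] add [xgf,wjx] -> 11 lines: jniy iimjf mzfzj xgf wjx tjb gkb fad pym nmisj qcutv
Hunk 3: at line 4 remove [tjb] add [snevy,nur] -> 12 lines: jniy iimjf mzfzj xgf wjx snevy nur gkb fad pym nmisj qcutv
Hunk 4: at line 2 remove [xgf,wjx,snevy] add [ebb,yoi] -> 11 lines: jniy iimjf mzfzj ebb yoi nur gkb fad pym nmisj qcutv
Hunk 5: at line 2 remove [ebb,yoi,nur] add [ozlel,vdz,crax] -> 11 lines: jniy iimjf mzfzj ozlel vdz crax gkb fad pym nmisj qcutv
Hunk 6: at line 3 remove [ozlel] add [jkh,vvsln] -> 12 lines: jniy iimjf mzfzj jkh vvsln vdz crax gkb fad pym nmisj qcutv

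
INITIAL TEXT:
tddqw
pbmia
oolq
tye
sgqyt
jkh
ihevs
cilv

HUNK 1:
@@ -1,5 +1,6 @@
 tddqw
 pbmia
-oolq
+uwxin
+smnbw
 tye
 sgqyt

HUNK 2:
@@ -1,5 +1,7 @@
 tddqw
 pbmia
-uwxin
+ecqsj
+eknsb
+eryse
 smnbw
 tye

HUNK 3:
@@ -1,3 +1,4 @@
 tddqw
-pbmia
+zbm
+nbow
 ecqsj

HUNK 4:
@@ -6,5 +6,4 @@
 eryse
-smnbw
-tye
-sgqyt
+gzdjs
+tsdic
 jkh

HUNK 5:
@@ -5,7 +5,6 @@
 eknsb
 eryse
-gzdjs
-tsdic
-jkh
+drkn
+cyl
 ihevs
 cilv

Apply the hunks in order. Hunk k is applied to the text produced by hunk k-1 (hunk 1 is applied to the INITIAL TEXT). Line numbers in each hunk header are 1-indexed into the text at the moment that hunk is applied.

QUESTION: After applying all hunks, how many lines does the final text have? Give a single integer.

Hunk 1: at line 1 remove [oolq] add [uwxin,smnbw] -> 9 lines: tddqw pbmia uwxin smnbw tye sgqyt jkh ihevs cilv
Hunk 2: at line 1 remove [uwxin] add [ecqsj,eknsb,eryse] -> 11 lines: tddqw pbmia ecqsj eknsb eryse smnbw tye sgqyt jkh ihevs cilv
Hunk 3: at line 1 remove [pbmia] add [zbm,nbow] -> 12 lines: tddqw zbm nbow ecqsj eknsb eryse smnbw tye sgqyt jkh ihevs cilv
Hunk 4: at line 6 remove [smnbw,tye,sgqyt] add [gzdjs,tsdic] -> 11 lines: tddqw zbm nbow ecqsj eknsb eryse gzdjs tsdic jkh ihevs cilv
Hunk 5: at line 5 remove [gzdjs,tsdic,jkh] add [drkn,cyl] -> 10 lines: tddqw zbm nbow ecqsj eknsb eryse drkn cyl ihevs cilv
Final line count: 10

Answer: 10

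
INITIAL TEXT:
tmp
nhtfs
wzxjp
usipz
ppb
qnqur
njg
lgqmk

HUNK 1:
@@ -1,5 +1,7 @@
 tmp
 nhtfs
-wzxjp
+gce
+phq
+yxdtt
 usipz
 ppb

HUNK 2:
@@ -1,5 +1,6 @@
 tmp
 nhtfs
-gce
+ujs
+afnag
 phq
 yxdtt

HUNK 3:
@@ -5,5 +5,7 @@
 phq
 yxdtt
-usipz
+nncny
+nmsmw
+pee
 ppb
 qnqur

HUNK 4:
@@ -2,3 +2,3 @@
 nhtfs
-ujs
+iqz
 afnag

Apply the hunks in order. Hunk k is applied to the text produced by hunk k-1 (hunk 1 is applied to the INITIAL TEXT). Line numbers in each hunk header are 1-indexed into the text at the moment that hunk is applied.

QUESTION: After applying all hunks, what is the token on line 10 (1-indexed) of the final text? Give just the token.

Answer: ppb

Derivation:
Hunk 1: at line 1 remove [wzxjp] add [gce,phq,yxdtt] -> 10 lines: tmp nhtfs gce phq yxdtt usipz ppb qnqur njg lgqmk
Hunk 2: at line 1 remove [gce] add [ujs,afnag] -> 11 lines: tmp nhtfs ujs afnag phq yxdtt usipz ppb qnqur njg lgqmk
Hunk 3: at line 5 remove [usipz] add [nncny,nmsmw,pee] -> 13 lines: tmp nhtfs ujs afnag phq yxdtt nncny nmsmw pee ppb qnqur njg lgqmk
Hunk 4: at line 2 remove [ujs] add [iqz] -> 13 lines: tmp nhtfs iqz afnag phq yxdtt nncny nmsmw pee ppb qnqur njg lgqmk
Final line 10: ppb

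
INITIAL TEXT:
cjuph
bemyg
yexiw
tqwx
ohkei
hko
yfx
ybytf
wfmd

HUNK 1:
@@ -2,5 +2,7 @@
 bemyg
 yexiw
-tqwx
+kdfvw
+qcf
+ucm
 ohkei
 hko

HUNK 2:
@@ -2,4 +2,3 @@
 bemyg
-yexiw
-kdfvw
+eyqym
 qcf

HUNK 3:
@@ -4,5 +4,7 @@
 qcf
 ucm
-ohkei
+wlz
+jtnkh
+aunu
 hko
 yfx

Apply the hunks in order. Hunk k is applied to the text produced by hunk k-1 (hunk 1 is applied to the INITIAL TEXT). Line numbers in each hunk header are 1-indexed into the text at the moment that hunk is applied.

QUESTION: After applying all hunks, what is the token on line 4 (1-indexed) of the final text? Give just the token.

Hunk 1: at line 2 remove [tqwx] add [kdfvw,qcf,ucm] -> 11 lines: cjuph bemyg yexiw kdfvw qcf ucm ohkei hko yfx ybytf wfmd
Hunk 2: at line 2 remove [yexiw,kdfvw] add [eyqym] -> 10 lines: cjuph bemyg eyqym qcf ucm ohkei hko yfx ybytf wfmd
Hunk 3: at line 4 remove [ohkei] add [wlz,jtnkh,aunu] -> 12 lines: cjuph bemyg eyqym qcf ucm wlz jtnkh aunu hko yfx ybytf wfmd
Final line 4: qcf

Answer: qcf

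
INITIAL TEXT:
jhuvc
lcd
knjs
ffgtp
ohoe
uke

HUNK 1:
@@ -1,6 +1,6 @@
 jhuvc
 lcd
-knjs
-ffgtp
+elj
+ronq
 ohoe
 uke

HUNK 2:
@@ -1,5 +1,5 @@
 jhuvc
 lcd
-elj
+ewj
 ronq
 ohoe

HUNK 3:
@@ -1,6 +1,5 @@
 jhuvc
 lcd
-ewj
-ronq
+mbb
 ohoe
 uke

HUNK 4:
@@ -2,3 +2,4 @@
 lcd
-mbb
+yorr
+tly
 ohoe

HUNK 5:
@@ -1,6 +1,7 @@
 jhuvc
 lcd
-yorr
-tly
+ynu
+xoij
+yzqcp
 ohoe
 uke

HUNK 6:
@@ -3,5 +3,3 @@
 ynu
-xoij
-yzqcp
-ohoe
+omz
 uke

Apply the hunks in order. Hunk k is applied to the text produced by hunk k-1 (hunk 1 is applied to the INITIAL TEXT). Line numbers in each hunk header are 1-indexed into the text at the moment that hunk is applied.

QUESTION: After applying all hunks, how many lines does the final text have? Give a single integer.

Hunk 1: at line 1 remove [knjs,ffgtp] add [elj,ronq] -> 6 lines: jhuvc lcd elj ronq ohoe uke
Hunk 2: at line 1 remove [elj] add [ewj] -> 6 lines: jhuvc lcd ewj ronq ohoe uke
Hunk 3: at line 1 remove [ewj,ronq] add [mbb] -> 5 lines: jhuvc lcd mbb ohoe uke
Hunk 4: at line 2 remove [mbb] add [yorr,tly] -> 6 lines: jhuvc lcd yorr tly ohoe uke
Hunk 5: at line 1 remove [yorr,tly] add [ynu,xoij,yzqcp] -> 7 lines: jhuvc lcd ynu xoij yzqcp ohoe uke
Hunk 6: at line 3 remove [xoij,yzqcp,ohoe] add [omz] -> 5 lines: jhuvc lcd ynu omz uke
Final line count: 5

Answer: 5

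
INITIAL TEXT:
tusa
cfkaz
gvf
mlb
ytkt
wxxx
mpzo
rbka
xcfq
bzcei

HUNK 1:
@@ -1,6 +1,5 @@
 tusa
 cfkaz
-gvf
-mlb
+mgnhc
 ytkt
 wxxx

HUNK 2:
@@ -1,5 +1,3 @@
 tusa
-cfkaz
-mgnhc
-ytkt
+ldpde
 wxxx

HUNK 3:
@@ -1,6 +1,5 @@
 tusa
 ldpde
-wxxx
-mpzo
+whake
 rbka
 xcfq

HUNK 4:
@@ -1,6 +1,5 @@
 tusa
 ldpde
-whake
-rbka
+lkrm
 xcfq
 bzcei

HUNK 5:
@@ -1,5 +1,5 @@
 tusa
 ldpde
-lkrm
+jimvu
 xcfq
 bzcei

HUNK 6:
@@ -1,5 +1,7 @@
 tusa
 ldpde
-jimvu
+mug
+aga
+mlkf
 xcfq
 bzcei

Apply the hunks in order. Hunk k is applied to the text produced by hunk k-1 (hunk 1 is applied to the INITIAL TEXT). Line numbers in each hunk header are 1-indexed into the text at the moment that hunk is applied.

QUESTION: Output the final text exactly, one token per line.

Hunk 1: at line 1 remove [gvf,mlb] add [mgnhc] -> 9 lines: tusa cfkaz mgnhc ytkt wxxx mpzo rbka xcfq bzcei
Hunk 2: at line 1 remove [cfkaz,mgnhc,ytkt] add [ldpde] -> 7 lines: tusa ldpde wxxx mpzo rbka xcfq bzcei
Hunk 3: at line 1 remove [wxxx,mpzo] add [whake] -> 6 lines: tusa ldpde whake rbka xcfq bzcei
Hunk 4: at line 1 remove [whake,rbka] add [lkrm] -> 5 lines: tusa ldpde lkrm xcfq bzcei
Hunk 5: at line 1 remove [lkrm] add [jimvu] -> 5 lines: tusa ldpde jimvu xcfq bzcei
Hunk 6: at line 1 remove [jimvu] add [mug,aga,mlkf] -> 7 lines: tusa ldpde mug aga mlkf xcfq bzcei

Answer: tusa
ldpde
mug
aga
mlkf
xcfq
bzcei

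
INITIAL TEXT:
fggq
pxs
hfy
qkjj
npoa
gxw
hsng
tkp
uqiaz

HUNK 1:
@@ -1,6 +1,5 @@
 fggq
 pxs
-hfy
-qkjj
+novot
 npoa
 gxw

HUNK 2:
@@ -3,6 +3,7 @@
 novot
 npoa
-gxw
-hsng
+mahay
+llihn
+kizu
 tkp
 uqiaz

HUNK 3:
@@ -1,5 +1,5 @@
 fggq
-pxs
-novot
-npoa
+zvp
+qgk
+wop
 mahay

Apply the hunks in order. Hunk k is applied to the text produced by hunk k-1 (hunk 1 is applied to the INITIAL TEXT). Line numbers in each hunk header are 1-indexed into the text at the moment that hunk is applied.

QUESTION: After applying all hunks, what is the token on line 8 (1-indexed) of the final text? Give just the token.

Answer: tkp

Derivation:
Hunk 1: at line 1 remove [hfy,qkjj] add [novot] -> 8 lines: fggq pxs novot npoa gxw hsng tkp uqiaz
Hunk 2: at line 3 remove [gxw,hsng] add [mahay,llihn,kizu] -> 9 lines: fggq pxs novot npoa mahay llihn kizu tkp uqiaz
Hunk 3: at line 1 remove [pxs,novot,npoa] add [zvp,qgk,wop] -> 9 lines: fggq zvp qgk wop mahay llihn kizu tkp uqiaz
Final line 8: tkp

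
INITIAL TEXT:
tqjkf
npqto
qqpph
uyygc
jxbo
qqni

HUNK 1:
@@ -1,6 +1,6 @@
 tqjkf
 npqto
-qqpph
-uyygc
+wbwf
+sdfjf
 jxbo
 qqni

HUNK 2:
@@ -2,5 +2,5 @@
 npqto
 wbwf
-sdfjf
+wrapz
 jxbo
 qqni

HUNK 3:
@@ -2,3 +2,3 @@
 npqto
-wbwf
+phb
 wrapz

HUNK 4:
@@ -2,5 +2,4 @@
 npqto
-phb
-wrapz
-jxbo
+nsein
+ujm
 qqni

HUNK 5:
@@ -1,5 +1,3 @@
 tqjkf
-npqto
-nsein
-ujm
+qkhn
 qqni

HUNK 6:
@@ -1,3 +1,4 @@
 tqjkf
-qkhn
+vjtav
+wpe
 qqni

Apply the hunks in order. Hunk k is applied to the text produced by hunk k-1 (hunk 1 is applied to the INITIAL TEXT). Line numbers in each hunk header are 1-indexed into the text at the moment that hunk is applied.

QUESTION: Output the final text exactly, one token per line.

Answer: tqjkf
vjtav
wpe
qqni

Derivation:
Hunk 1: at line 1 remove [qqpph,uyygc] add [wbwf,sdfjf] -> 6 lines: tqjkf npqto wbwf sdfjf jxbo qqni
Hunk 2: at line 2 remove [sdfjf] add [wrapz] -> 6 lines: tqjkf npqto wbwf wrapz jxbo qqni
Hunk 3: at line 2 remove [wbwf] add [phb] -> 6 lines: tqjkf npqto phb wrapz jxbo qqni
Hunk 4: at line 2 remove [phb,wrapz,jxbo] add [nsein,ujm] -> 5 lines: tqjkf npqto nsein ujm qqni
Hunk 5: at line 1 remove [npqto,nsein,ujm] add [qkhn] -> 3 lines: tqjkf qkhn qqni
Hunk 6: at line 1 remove [qkhn] add [vjtav,wpe] -> 4 lines: tqjkf vjtav wpe qqni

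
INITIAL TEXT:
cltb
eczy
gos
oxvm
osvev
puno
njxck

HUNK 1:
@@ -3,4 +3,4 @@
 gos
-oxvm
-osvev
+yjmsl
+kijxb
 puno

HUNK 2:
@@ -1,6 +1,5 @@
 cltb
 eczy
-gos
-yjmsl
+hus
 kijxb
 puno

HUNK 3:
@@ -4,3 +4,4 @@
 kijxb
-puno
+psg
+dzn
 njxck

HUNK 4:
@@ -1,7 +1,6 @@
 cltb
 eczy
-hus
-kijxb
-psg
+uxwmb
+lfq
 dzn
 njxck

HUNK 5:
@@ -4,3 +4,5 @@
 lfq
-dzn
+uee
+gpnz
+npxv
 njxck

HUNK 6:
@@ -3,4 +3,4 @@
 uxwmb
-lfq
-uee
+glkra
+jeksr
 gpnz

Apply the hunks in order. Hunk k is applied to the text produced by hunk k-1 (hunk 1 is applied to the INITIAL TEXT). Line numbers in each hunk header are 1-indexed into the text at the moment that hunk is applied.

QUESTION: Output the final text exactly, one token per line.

Answer: cltb
eczy
uxwmb
glkra
jeksr
gpnz
npxv
njxck

Derivation:
Hunk 1: at line 3 remove [oxvm,osvev] add [yjmsl,kijxb] -> 7 lines: cltb eczy gos yjmsl kijxb puno njxck
Hunk 2: at line 1 remove [gos,yjmsl] add [hus] -> 6 lines: cltb eczy hus kijxb puno njxck
Hunk 3: at line 4 remove [puno] add [psg,dzn] -> 7 lines: cltb eczy hus kijxb psg dzn njxck
Hunk 4: at line 1 remove [hus,kijxb,psg] add [uxwmb,lfq] -> 6 lines: cltb eczy uxwmb lfq dzn njxck
Hunk 5: at line 4 remove [dzn] add [uee,gpnz,npxv] -> 8 lines: cltb eczy uxwmb lfq uee gpnz npxv njxck
Hunk 6: at line 3 remove [lfq,uee] add [glkra,jeksr] -> 8 lines: cltb eczy uxwmb glkra jeksr gpnz npxv njxck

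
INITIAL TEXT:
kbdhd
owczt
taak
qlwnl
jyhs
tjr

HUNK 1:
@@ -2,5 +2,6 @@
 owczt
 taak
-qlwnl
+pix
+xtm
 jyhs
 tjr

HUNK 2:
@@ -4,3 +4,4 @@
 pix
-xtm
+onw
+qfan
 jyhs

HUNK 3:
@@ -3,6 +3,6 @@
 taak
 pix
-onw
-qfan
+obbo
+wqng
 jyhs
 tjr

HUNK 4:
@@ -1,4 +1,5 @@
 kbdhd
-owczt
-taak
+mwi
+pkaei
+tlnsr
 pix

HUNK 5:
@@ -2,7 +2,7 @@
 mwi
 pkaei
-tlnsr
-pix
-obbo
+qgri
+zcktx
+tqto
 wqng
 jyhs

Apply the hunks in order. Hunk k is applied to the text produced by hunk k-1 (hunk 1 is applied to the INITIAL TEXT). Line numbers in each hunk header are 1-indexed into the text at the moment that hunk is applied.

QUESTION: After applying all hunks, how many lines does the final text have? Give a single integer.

Hunk 1: at line 2 remove [qlwnl] add [pix,xtm] -> 7 lines: kbdhd owczt taak pix xtm jyhs tjr
Hunk 2: at line 4 remove [xtm] add [onw,qfan] -> 8 lines: kbdhd owczt taak pix onw qfan jyhs tjr
Hunk 3: at line 3 remove [onw,qfan] add [obbo,wqng] -> 8 lines: kbdhd owczt taak pix obbo wqng jyhs tjr
Hunk 4: at line 1 remove [owczt,taak] add [mwi,pkaei,tlnsr] -> 9 lines: kbdhd mwi pkaei tlnsr pix obbo wqng jyhs tjr
Hunk 5: at line 2 remove [tlnsr,pix,obbo] add [qgri,zcktx,tqto] -> 9 lines: kbdhd mwi pkaei qgri zcktx tqto wqng jyhs tjr
Final line count: 9

Answer: 9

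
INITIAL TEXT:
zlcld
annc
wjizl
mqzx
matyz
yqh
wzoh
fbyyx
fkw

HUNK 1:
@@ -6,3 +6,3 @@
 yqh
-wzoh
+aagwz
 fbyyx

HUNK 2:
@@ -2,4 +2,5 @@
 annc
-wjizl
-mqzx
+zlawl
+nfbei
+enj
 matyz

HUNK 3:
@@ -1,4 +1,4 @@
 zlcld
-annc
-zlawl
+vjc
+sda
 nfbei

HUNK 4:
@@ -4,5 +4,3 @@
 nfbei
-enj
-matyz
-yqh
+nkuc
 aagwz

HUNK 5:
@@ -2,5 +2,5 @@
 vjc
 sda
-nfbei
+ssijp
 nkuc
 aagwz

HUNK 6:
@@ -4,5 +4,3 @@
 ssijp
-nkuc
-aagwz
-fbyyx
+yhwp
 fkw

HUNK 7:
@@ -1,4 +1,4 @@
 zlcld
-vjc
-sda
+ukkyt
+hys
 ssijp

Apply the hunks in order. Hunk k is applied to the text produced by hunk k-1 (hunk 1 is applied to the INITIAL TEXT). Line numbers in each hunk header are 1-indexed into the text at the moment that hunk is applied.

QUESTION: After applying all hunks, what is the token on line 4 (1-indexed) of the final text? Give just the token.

Hunk 1: at line 6 remove [wzoh] add [aagwz] -> 9 lines: zlcld annc wjizl mqzx matyz yqh aagwz fbyyx fkw
Hunk 2: at line 2 remove [wjizl,mqzx] add [zlawl,nfbei,enj] -> 10 lines: zlcld annc zlawl nfbei enj matyz yqh aagwz fbyyx fkw
Hunk 3: at line 1 remove [annc,zlawl] add [vjc,sda] -> 10 lines: zlcld vjc sda nfbei enj matyz yqh aagwz fbyyx fkw
Hunk 4: at line 4 remove [enj,matyz,yqh] add [nkuc] -> 8 lines: zlcld vjc sda nfbei nkuc aagwz fbyyx fkw
Hunk 5: at line 2 remove [nfbei] add [ssijp] -> 8 lines: zlcld vjc sda ssijp nkuc aagwz fbyyx fkw
Hunk 6: at line 4 remove [nkuc,aagwz,fbyyx] add [yhwp] -> 6 lines: zlcld vjc sda ssijp yhwp fkw
Hunk 7: at line 1 remove [vjc,sda] add [ukkyt,hys] -> 6 lines: zlcld ukkyt hys ssijp yhwp fkw
Final line 4: ssijp

Answer: ssijp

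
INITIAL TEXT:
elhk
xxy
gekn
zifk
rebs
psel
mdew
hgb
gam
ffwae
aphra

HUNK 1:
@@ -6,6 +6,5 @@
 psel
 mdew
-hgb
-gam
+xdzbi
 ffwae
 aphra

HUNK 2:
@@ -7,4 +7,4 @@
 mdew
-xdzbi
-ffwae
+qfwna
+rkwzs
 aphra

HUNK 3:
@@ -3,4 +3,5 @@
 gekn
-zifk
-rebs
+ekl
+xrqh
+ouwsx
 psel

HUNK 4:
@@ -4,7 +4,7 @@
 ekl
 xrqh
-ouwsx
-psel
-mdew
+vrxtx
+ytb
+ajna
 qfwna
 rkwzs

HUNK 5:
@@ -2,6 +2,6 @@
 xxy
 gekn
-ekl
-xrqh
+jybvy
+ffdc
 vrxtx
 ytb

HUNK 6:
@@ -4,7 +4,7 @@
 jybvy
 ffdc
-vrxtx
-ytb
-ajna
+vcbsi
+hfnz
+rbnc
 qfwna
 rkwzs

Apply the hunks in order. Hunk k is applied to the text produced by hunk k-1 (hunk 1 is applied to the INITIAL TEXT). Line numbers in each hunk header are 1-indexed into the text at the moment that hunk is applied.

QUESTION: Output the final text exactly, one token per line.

Answer: elhk
xxy
gekn
jybvy
ffdc
vcbsi
hfnz
rbnc
qfwna
rkwzs
aphra

Derivation:
Hunk 1: at line 6 remove [hgb,gam] add [xdzbi] -> 10 lines: elhk xxy gekn zifk rebs psel mdew xdzbi ffwae aphra
Hunk 2: at line 7 remove [xdzbi,ffwae] add [qfwna,rkwzs] -> 10 lines: elhk xxy gekn zifk rebs psel mdew qfwna rkwzs aphra
Hunk 3: at line 3 remove [zifk,rebs] add [ekl,xrqh,ouwsx] -> 11 lines: elhk xxy gekn ekl xrqh ouwsx psel mdew qfwna rkwzs aphra
Hunk 4: at line 4 remove [ouwsx,psel,mdew] add [vrxtx,ytb,ajna] -> 11 lines: elhk xxy gekn ekl xrqh vrxtx ytb ajna qfwna rkwzs aphra
Hunk 5: at line 2 remove [ekl,xrqh] add [jybvy,ffdc] -> 11 lines: elhk xxy gekn jybvy ffdc vrxtx ytb ajna qfwna rkwzs aphra
Hunk 6: at line 4 remove [vrxtx,ytb,ajna] add [vcbsi,hfnz,rbnc] -> 11 lines: elhk xxy gekn jybvy ffdc vcbsi hfnz rbnc qfwna rkwzs aphra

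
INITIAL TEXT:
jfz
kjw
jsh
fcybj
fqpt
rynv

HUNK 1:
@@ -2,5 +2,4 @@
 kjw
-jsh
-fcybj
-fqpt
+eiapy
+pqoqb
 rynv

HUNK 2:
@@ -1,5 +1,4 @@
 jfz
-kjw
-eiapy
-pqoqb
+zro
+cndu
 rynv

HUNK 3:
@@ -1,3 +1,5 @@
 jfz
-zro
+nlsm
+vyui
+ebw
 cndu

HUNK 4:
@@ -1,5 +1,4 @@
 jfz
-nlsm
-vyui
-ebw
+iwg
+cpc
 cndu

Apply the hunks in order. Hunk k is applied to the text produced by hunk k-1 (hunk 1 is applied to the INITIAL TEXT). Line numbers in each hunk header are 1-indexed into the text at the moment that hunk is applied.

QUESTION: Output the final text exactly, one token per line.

Answer: jfz
iwg
cpc
cndu
rynv

Derivation:
Hunk 1: at line 2 remove [jsh,fcybj,fqpt] add [eiapy,pqoqb] -> 5 lines: jfz kjw eiapy pqoqb rynv
Hunk 2: at line 1 remove [kjw,eiapy,pqoqb] add [zro,cndu] -> 4 lines: jfz zro cndu rynv
Hunk 3: at line 1 remove [zro] add [nlsm,vyui,ebw] -> 6 lines: jfz nlsm vyui ebw cndu rynv
Hunk 4: at line 1 remove [nlsm,vyui,ebw] add [iwg,cpc] -> 5 lines: jfz iwg cpc cndu rynv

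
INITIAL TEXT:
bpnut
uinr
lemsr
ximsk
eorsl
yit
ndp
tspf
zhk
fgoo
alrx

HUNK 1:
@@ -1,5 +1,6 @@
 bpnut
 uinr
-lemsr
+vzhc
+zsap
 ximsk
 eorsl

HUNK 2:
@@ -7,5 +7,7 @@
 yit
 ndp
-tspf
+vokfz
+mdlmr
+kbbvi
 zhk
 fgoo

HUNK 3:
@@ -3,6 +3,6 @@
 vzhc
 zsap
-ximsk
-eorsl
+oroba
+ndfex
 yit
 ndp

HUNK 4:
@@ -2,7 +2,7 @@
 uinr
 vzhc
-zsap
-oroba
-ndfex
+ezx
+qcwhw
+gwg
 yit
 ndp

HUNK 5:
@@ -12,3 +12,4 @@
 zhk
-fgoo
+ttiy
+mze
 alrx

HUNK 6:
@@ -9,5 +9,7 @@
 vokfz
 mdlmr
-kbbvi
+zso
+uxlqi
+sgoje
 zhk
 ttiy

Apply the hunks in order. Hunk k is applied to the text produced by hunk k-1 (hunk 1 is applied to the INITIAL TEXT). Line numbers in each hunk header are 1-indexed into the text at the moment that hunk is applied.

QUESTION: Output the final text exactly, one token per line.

Hunk 1: at line 1 remove [lemsr] add [vzhc,zsap] -> 12 lines: bpnut uinr vzhc zsap ximsk eorsl yit ndp tspf zhk fgoo alrx
Hunk 2: at line 7 remove [tspf] add [vokfz,mdlmr,kbbvi] -> 14 lines: bpnut uinr vzhc zsap ximsk eorsl yit ndp vokfz mdlmr kbbvi zhk fgoo alrx
Hunk 3: at line 3 remove [ximsk,eorsl] add [oroba,ndfex] -> 14 lines: bpnut uinr vzhc zsap oroba ndfex yit ndp vokfz mdlmr kbbvi zhk fgoo alrx
Hunk 4: at line 2 remove [zsap,oroba,ndfex] add [ezx,qcwhw,gwg] -> 14 lines: bpnut uinr vzhc ezx qcwhw gwg yit ndp vokfz mdlmr kbbvi zhk fgoo alrx
Hunk 5: at line 12 remove [fgoo] add [ttiy,mze] -> 15 lines: bpnut uinr vzhc ezx qcwhw gwg yit ndp vokfz mdlmr kbbvi zhk ttiy mze alrx
Hunk 6: at line 9 remove [kbbvi] add [zso,uxlqi,sgoje] -> 17 lines: bpnut uinr vzhc ezx qcwhw gwg yit ndp vokfz mdlmr zso uxlqi sgoje zhk ttiy mze alrx

Answer: bpnut
uinr
vzhc
ezx
qcwhw
gwg
yit
ndp
vokfz
mdlmr
zso
uxlqi
sgoje
zhk
ttiy
mze
alrx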